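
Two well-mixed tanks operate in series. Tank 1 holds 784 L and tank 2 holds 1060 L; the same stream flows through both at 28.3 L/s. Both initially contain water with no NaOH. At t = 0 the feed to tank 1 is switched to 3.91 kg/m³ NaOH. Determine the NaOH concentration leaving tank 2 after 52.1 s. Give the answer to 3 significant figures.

Time constants: τᵢ = Vᵢ/Q for each well-mixed tank.
τ₁ = 784/28.3 = 27.703 s; τ₂ = 1060/28.3 = 37.456 s.
Solving the cascade with C₁(0)=C₂(0)=0 gives C₂(t) = C_in[1 − (τ₁ e^(−t/τ₁) − τ₂ e^(−t/τ₂))/(τ₁ − τ₂)].
At t = 52.1: e^(−t/τ₁) = 0.15249, e^(−t/τ₂) = 0.24883.
C₂ = 3.91·[1 − (27.703·0.15249 − 37.456·0.24883)/(-9.7527)] = 3.91·0.47750 = 1.8670 kg/m³.

1.87 kg/m³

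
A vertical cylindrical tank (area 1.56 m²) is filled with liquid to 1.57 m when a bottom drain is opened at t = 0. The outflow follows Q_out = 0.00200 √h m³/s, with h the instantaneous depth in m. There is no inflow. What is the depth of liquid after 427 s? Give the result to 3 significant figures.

0.959 m

A dh/dt = −Q_out = −0.00200 √h.
This is separable: 2 d(√h)/dt = −0.00200/A, so √h = √h₀ − (0.00200/(2A)) t.
√h = √1.57 − 0.00200·427/(2·1.56) = 1.2530 − 0.27372 = 0.97928.
h = 0.97928² = 0.95899 m.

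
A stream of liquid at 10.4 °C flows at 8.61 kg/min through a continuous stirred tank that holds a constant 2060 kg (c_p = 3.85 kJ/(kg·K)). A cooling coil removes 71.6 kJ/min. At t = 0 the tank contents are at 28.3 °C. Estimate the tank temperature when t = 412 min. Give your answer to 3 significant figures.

11.8 °C

First-law balance (no shaft work): M c_p dT/dt = ṁ c_p (T_in − T) − 71.6.
Rearrange: dT/dt = (T_ss − T)/τ with τ = M/ṁ = 239.26 min and T_ss = T_in − Q̇/(ṁ c_p) = 8.2400 °C.
This is linear first-order; T(t) = T_ss + (T₀ − T_ss) e^(−t/τ).
T(412) = 8.2400 + (20.060)·e^(−412/239.26) = 8.2400 + (20.060)·0.17871 = 11.825 °C.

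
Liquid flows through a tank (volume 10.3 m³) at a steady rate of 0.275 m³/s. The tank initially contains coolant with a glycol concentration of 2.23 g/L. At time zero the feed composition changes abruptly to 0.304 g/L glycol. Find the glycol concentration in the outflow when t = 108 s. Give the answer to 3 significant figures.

Accumulation = in − out for the solute gives V dC/dt = Q(C_in − C).
So dC/dt = (C_in − C)/τ with τ = V/Q = 10.3/0.275 = 37.455 s.
C approaches C_in exponentially: C(t) = C_in + (C₀ − C_in) e^(−t/τ).
C(108) = 0.304 + (2.23 − 0.304)·e^(−108/37.455) = 0.304 + (1.9260)·0.055939 = 0.41174 g/L.

0.412 g/L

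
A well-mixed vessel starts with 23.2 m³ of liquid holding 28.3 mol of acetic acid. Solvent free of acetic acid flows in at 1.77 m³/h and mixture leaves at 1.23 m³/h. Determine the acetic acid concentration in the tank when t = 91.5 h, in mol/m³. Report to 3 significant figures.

0.0290 mol/m³

Let m(t) be the amount of acetic acid. Volume: V(t) = V₀ + (Q_in − Q_out) t = 23.2 + 0.54000 t; V(91.5) = 72.610 m³.
Species balance (pure solvent in): dm/dt = −Q_out · m/V(t).
dm/m = −Q_out dt/(V₀ + 0.54000 t); integrating gives ln(m/m₀) = −(Q_out/(Q_in−Q_out)) ln(V/V₀).
m = m₀ (V₀/V)^(Q_out/(Q_in−Q_out)) = 28.3 × (23.2/72.610)^(2.2778) = 2.1044 mol.
C = m/V = 2.1044/72.610 = 0.028982 mol/m³.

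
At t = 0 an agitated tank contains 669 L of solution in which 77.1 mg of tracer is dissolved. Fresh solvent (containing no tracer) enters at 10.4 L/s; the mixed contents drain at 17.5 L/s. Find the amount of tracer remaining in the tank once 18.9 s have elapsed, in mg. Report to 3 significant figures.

Total volume: dV/dt = Q_in − Q_out = -7.1000 L/s, so V(t) = 669 − 7.1000 t and V(18.9) = 534.81 L.
Species balance (pure solvent in): dm/dt = −Q_out · m/V(t).
Separate: dm/m = −Q_out dt/V(t) ⇒ ln(m/m₀) = −(Q_out/(Q_in−Q_out)) ln(V/V₀).
m = m₀ (V₀/V)^(Q_out/(Q_in−Q_out)) = 77.1 × (669/534.81)^(-2.4648) = 44.403 mg.

44.4 mg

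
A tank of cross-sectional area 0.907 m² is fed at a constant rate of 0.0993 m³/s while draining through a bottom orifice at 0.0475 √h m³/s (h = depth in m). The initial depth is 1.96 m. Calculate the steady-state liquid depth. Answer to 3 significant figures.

A dh/dt = Q_in − 0.0475 √h. Steady state requires inflow = outflow:
Q_in = 0.0475 √h_ss ⇒ √h_ss = 0.0993/0.0475 = 2.0905.
h_ss = 2.0905² = 4.3703 m. (Since h₀ = 1.96 m < h_ss, the level will rise toward this value.)

4.37 m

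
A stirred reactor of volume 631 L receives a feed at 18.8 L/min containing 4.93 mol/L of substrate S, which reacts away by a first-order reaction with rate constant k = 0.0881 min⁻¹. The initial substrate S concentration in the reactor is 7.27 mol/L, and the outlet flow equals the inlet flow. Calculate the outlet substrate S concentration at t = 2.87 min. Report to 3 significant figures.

5.54 mol/L

Species balance: V dC/dt = Q C_in − Q C − k V C.
This is linear with rate a = Q/V + k = 0.11789 min⁻¹.
C_ss = Q C_in/(Q + kV) = 1.2459 mol/L; C(t) = C_ss + (C₀ − C_ss) e^(−a t).
C(2.87) = 1.2459 + (6.0241)·e^(−0.11789·2.87) = 1.2459 + (6.0241)·0.71294 = 5.5407 mol/L.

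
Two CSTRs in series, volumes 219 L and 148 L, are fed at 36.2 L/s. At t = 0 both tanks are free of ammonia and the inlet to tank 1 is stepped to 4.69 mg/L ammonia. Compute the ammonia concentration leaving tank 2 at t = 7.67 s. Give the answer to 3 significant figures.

2.12 mg/L

Species balance on tank i: dCᵢ/dt = (Cᵢ₋₁ − Cᵢ)/τᵢ with τᵢ = Vᵢ/Q.
τ₁ = 219/36.2 = 6.0497 s; τ₂ = 148/36.2 = 4.0884 s.
Solving the cascade with C₁(0)=C₂(0)=0 gives C₂(t) = C_in[1 − (τ₁ e^(−t/τ₁) − τ₂ e^(−t/τ₂))/(τ₁ − τ₂)].
At t = 7.67: e^(−t/τ₁) = 0.28144, e^(−t/τ₂) = 0.15320.
C₂ = 4.69·[1 − (6.0497·0.28144 − 4.0884·0.15320)/(1.9613)] = 4.69·0.45123 = 2.1162 mg/L.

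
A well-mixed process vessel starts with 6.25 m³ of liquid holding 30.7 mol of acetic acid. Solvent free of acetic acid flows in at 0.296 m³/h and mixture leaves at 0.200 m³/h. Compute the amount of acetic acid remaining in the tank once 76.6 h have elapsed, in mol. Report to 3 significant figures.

6.07 mol

Let m(t) be the amount of acetic acid. Volume: V(t) = V₀ + (Q_in − Q_out) t = 6.25 + 0.096000 t; V(76.6) = 13.604 m³.
Species balance (pure solvent in): dm/dt = −Q_out · m/V(t).
dm/m = −Q_out dt/(V₀ + 0.096000 t); integrating gives ln(m/m₀) = −(Q_out/(Q_in−Q_out)) ln(V/V₀).
m = m₀ (V₀/V)^(Q_out/(Q_in−Q_out)) = 30.7 × (6.25/13.604)^(2.0833) = 6.0736 mol.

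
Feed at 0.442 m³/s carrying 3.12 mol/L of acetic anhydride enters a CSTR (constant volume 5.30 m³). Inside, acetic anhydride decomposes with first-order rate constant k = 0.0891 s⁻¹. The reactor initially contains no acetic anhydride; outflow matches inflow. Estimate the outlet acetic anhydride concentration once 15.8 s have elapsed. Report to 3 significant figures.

V dC/dt = Q(C_in − C) − k V C.
dC/dt = (Q/V) C_in − (Q/V + k) C; effective rate a = Q/V + k = 0.083396 + 0.0891 = 0.17250 s⁻¹.
C_ss = Q C_in/(Q + kV) = 1.5084 mol/L; C(t) = C_ss + (C₀ − C_ss) e^(−a t).
C(15.8) = 1.5084 + (-1.5084)·e^(−0.17250·15.8) = 1.5084 + (-1.5084)·0.065517 = 1.4096 mol/L.

1.41 mol/L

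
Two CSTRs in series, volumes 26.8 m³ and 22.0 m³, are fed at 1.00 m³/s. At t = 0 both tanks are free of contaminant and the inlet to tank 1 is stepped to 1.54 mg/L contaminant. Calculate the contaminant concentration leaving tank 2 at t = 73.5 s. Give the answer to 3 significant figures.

1.24 mg/L

Time constants: τᵢ = Vᵢ/Q for each well-mixed tank.
τ₁ = 26.8/1.00 = 26.800 s; τ₂ = 22.0/1.00 = 22.000 s.
Solving the cascade with C₁(0)=C₂(0)=0 gives C₂(t) = C_in[1 − (τ₁ e^(−t/τ₁) − τ₂ e^(−t/τ₂))/(τ₁ − τ₂)].
At t = 73.5: e^(−t/τ₁) = 0.064407, e^(−t/τ₂) = 0.035405.
C₂ = 1.54·[1 − (26.800·0.064407 − 22.000·0.035405)/(4.8000)] = 1.54·0.80267 = 1.2361 mg/L.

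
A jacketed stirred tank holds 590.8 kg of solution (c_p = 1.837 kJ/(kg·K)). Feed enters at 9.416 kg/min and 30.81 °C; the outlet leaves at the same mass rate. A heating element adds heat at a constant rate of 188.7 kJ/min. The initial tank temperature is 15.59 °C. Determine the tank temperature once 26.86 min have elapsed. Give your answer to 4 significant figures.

24.69 °C

First-law balance (no shaft work): M c_p dT/dt = ṁ c_p (T_in − T) + 188.7.
Rearrange: dT/dt = (T_ss − T)/τ with τ = M/ṁ = 62.7443 min and T_ss = T_in + Q̇/(ṁ c_p) = 41.7193 °C.
Solution: T(t) = T_ss + (T₀ − T_ss) e^(−t/τ).
T(26.86) = 41.7193 + (-26.1293)·e^(−26.86/62.7443) = 41.7193 + (-26.1293)·0.651755 = 24.6894 °C.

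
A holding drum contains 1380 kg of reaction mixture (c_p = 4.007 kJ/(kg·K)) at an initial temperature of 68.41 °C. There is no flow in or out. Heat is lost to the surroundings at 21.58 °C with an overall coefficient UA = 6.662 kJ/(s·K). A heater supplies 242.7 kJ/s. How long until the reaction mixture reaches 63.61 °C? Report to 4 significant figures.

513.9 s

Unsteady energy balance on the tank contents: M c_p dT/dt = −UA(T − T_amb) + Q̇.
τ = M c_p/UA = 830.030 s; T_ss = T_amb + Q̇/UA = 21.58 + 242.7/6.662 = 58.0105 °C.
T(t) = T_ss + (T₀ − T_ss)e^(−t/τ); set T = 63.61:
t = −τ ln[(T − T_ss)/(T₀ − T_ss)] = −830.030 · ln(0.538439) = 513.855 s.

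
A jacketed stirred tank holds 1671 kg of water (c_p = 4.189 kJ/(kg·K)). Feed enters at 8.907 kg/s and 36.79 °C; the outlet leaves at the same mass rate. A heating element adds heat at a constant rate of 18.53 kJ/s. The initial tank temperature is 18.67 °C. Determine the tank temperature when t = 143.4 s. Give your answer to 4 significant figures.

M c_p dT/dt = ṁ c_p (T_in − T) + Q̇.
τ = M/ṁ = 187.605 s; T_ss = T_in + Q̇/(ṁ c_p) = 36.79 + 18.53/(8.907·4.189) = 37.2866 °C.
This is linear first-order; T(t) = T_ss + (T₀ − T_ss) e^(−t/τ).
T(143.4) = 37.2866 + (-18.6166)·e^(−143.4/187.605) = 37.2866 + (-18.6166)·0.465627 = 28.6182 °C.

28.62 °C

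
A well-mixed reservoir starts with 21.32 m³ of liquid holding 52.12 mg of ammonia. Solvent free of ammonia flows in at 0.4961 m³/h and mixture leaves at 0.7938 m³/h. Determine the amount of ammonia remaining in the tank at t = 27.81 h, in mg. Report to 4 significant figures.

Total volume: dV/dt = Q_in − Q_out = -0.297700 m³/h, so V(t) = 21.32 − 0.297700 t and V(27.81) = 13.0410 m³.
Solute balance: dm/dt = 0 − Q_out C = −Q_out m/V(t).
Separate: dm/m = −Q_out dt/V(t) ⇒ ln(m/m₀) = −(Q_out/(Q_in−Q_out)) ln(V/V₀).
m = m₀ (V₀/V)^(Q_out/(Q_in−Q_out)) = 52.12 × (21.32/13.0410)^(-2.66644) = 14.0533 mg.

14.05 mg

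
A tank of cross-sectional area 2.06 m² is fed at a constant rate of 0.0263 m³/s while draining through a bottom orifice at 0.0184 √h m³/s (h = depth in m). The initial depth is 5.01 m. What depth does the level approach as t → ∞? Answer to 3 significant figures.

A dh/dt = Q_in − 0.0184 √h. Steady state requires inflow = outflow:
Q_in = 0.0184 √h_ss ⇒ √h_ss = 0.0263/0.0184 = 1.4293.
h_ss = 1.4293² = 2.0430 m. (Since h₀ = 5.01 m > h_ss, the level will fall toward this value.)

2.04 m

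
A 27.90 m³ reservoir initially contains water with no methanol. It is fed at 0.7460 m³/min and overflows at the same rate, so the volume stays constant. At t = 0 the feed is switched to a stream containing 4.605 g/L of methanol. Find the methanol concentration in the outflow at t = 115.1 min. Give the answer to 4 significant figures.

4.393 g/L

Transient balance on the dissolved component: V dC/dt = Q(C_in − C).
So dC/dt = (C_in − C)/τ with τ = V/Q = 27.90/0.7460 = 37.3995 min.
This is linear first-order; C(t) = C_in + (C₀ − C_in) e^(−t/τ).
C(115.1) = 4.605 + (0 − 4.605)·e^(−115.1/37.3995) = 4.605 + (-4.60500)·0.0460704 = 4.39285 g/L.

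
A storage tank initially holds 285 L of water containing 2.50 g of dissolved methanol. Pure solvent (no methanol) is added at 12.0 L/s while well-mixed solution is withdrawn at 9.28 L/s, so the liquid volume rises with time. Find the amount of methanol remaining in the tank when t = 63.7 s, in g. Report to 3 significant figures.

Total volume: dV/dt = Q_in − Q_out = 2.7200 L/s, so V(t) = 285 + 2.7200 t and V(63.7) = 458.26 L.
Solute balance: dm/dt = 0 − Q_out C = −Q_out m/V(t).
dm/m = −Q_out dt/(V₀ + 2.7200 t); integrating gives ln(m/m₀) = −(Q_out/(Q_in−Q_out)) ln(V/V₀).
m = m₀ (V₀/V)^(Q_out/(Q_in−Q_out)) = 2.50 × (285/458.26)^(3.4118) = 0.49453 g.

0.495 g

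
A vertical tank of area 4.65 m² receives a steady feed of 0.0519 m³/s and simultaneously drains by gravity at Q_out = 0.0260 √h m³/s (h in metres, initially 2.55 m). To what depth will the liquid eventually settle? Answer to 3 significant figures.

Level balance: A dh/dt = 0.0519 − 0.0260 √h. Setting dh/dt = 0:
Q_in = 0.0260 √h_ss ⇒ √h_ss = 0.0519/0.0260 = 1.9962.
h_ss = 1.9962² = 3.9846 m. (Since h₀ = 2.55 m < h_ss, the level will rise toward this value.)

3.98 m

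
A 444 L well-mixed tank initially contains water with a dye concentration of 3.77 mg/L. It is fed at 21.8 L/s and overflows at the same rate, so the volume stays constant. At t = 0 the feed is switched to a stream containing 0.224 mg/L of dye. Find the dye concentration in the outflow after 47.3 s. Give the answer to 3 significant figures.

0.572 mg/L

Accumulation = in − out for the solute gives V dC/dt = Q(C_in − C).
Rewrite as dC/dt + C/τ = C_in/τ, τ = V/Q = 20.367 s.
Integrating: C(t) = C_in + (C₀ − C_in) e^(−t/τ).
C(47.3) = 0.224 + (3.77 − 0.224)·e^(−47.3/20.367) = 0.224 + (3.5460)·0.098039 = 0.57165 mg/L.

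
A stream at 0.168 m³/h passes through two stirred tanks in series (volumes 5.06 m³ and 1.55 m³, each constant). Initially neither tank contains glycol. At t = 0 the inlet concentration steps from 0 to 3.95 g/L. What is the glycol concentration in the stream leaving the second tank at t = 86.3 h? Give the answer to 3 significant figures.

3.63 g/L

Time constants: τᵢ = Vᵢ/Q for each well-mixed tank.
τ₁ = 5.06/0.168 = 30.119 h; τ₂ = 1.55/0.168 = 9.2262 h.
Solving the cascade with C₁(0)=C₂(0)=0 gives C₂(t) = C_in[1 − (τ₁ e^(−t/τ₁) − τ₂ e^(−t/τ₂))/(τ₁ − τ₂)].
At t = 86.3: e^(−t/τ₁) = 0.056966, e^(−t/τ₂) = 8.6635e-05.
C₂ = 3.95·[1 − (30.119·0.056966 − 9.2262·8.6635e-05)/(20.893)] = 3.95·0.91792 = 3.6258 g/L.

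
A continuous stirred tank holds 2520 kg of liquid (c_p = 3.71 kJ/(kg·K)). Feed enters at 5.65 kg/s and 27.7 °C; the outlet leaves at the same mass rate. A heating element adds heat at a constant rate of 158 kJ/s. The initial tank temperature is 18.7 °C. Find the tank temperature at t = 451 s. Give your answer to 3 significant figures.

29.2 °C

M c_p dT/dt = ṁ c_p (T_in − T) + Q̇.
τ = M/ṁ = 446.02 s; T_ss = T_in + Q̇/(ṁ c_p) = 27.7 + 158/(5.65·3.71) = 35.238 °C.
Integrating: T(t) = T_ss + (T₀ − T_ss) e^(−t/τ).
T(451) = 35.238 + (-16.538)·e^(−451/446.02) = 35.238 + (-16.538)·0.36379 = 29.221 °C.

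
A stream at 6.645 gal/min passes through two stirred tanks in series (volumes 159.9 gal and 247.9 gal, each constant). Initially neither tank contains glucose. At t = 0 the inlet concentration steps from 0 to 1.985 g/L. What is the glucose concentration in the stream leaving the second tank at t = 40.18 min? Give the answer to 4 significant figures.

Each tank obeys Vᵢ dCᵢ/dt = Q(Cᵢ₋₁ − Cᵢ), so τᵢ = Vᵢ/Q.
τ₁ = 159.9/6.645 = 24.0632 min; τ₂ = 247.9/6.645 = 37.3062 min.
Solving the cascade with C₁(0)=C₂(0)=0 gives C₂(t) = C_in[1 − (τ₁ e^(−t/τ₁) − τ₂ e^(−t/τ₂))/(τ₁ − τ₂)].
At t = 40.18: e^(−t/τ₁) = 0.188291, e^(−t/τ₂) = 0.340605.
C₂ = 1.985·[1 − (24.0632·0.188291 − 37.3062·0.340605)/(-13.2430)] = 1.985·0.382632 = 0.759525 g/L.

0.7595 g/L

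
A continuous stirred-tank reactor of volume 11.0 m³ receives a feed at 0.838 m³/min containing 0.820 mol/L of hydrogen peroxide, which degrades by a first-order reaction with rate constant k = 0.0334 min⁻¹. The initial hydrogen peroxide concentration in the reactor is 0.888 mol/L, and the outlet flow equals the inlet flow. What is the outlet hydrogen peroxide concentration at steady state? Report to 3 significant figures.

0.570 mol/L

V dC/dt = Q(C_in − C) − k V C.
At steady state: 0 = Q C_in − (Q + kV) C_ss, so C_ss = Q C_in/(Q + kV).
C_ss = 0.838·0.820/(0.838 + 0.0334·11.0) = 0.68716/1.2054 = 0.57007 mol/L.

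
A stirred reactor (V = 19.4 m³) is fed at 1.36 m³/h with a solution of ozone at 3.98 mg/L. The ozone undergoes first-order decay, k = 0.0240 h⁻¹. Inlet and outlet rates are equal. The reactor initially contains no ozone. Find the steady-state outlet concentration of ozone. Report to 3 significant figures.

Species balance: V dC/dt = Q C_in − Q C − k V C.
Steady state (dC/dt = 0): C_ss = Q C_in/(Q + kV) = C_in/(1 + kV/Q).
C_ss = 1.36·3.98/(1.36 + 0.0240·19.4) = 5.4128/1.8256 = 2.9649 mg/L.

2.96 mg/L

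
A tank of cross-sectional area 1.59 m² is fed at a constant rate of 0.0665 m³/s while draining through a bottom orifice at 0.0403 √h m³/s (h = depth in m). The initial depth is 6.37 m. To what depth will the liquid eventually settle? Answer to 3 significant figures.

2.72 m

Mass balance (ρ constant): A dh/dt = Q_in − 0.0403 √h. At steady state dh/dt = 0:
Q_in = 0.0403 √h_ss ⇒ √h_ss = 0.0665/0.0403 = 1.6501.
h_ss = 1.6501² = 2.7229 m. (Since h₀ = 6.37 m > h_ss, the level will fall toward this value.)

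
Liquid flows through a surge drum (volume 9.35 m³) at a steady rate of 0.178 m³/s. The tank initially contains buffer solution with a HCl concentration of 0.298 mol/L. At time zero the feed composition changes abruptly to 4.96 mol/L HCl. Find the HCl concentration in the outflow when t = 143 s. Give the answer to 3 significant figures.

4.65 mol/L

Accumulation = in − out for the solute gives V dC/dt = Q(C_in − C).
Time constant τ = V/Q = 9.35/0.178 = 52.528 s.
C approaches C_in exponentially: C(t) = C_in + (C₀ − C_in) e^(−t/τ).
C(143) = 4.96 + (0.298 − 4.96)·e^(−143/52.528) = 4.96 + (-4.6620)·0.065720 = 4.6536 mol/L.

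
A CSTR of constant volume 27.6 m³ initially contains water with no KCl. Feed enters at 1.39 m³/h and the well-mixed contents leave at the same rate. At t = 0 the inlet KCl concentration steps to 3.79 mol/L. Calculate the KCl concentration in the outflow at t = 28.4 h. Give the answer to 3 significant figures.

2.88 mol/L

Species balance on the tank: V dC/dt = Q(C_in − C).
Time constant τ = V/Q = 27.6/1.39 = 19.856 h.
This is linear first-order; C(t) = C_in + (C₀ − C_in) e^(−t/τ).
C(28.4) = 3.79 + (0 − 3.79)·e^(−28.4/19.856) = 3.79 + (-3.7900)·0.23924 = 2.8833 mol/L.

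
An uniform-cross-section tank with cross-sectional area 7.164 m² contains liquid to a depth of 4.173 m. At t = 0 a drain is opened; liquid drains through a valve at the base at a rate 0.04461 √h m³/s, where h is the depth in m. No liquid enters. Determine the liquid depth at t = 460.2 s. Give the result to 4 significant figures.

0.3721 m

Mass balance (ρ constant): A dh/dt = −0.04461 √h.
This is separable: 2 d(√h)/dt = −0.04461/A, so √h = √h₀ − (0.04461/(2A)) t.
√h = √4.173 − 0.04461·460.2/(2·7.164) = 2.04279 − 1.43283 = 0.609967.
h = 0.609967² = 0.372060 m.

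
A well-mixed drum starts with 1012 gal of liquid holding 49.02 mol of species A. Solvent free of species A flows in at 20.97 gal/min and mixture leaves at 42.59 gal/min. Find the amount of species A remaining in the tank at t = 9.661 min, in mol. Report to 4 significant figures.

Let m(t) be the amount of species A. Volume: V(t) = V₀ + (Q_in − Q_out) t = 1012 − 21.6200 t; V(9.661) = 803.129 gal.
Species balance (pure solvent in): dm/dt = −Q_out · m/V(t).
Separate: dm/m = −Q_out dt/V(t) ⇒ ln(m/m₀) = −(Q_out/(Q_in−Q_out)) ln(V/V₀).
m = m₀ (V₀/V)^(Q_out/(Q_in−Q_out)) = 49.02 × (1012/803.129)^(-1.96994) = 31.0886 mol.

31.09 mol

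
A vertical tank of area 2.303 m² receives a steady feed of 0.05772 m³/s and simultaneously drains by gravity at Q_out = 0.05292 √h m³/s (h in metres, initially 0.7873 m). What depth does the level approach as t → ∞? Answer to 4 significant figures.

1.190 m

A dh/dt = Q_in − 0.05292 √h. Steady state requires inflow = outflow:
Q_in = 0.05292 √h_ss ⇒ √h_ss = 0.05772/0.05292 = 1.09070.
h_ss = 1.09070² = 1.18963 m. (Since h₀ = 0.7873 m < h_ss, the level will rise toward this value.)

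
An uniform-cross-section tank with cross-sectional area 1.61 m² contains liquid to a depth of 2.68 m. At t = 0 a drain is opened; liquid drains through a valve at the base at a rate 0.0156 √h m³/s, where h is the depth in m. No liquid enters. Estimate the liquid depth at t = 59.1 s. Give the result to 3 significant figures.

With no inflow, A dh/dt = −0.0156 √h.
∫ h^(−1/2) dh = −(0.0156/A) ∫ dt, giving 2√h = 2√h₀ − (0.0156/A) t.
√h = √2.68 − 0.0156·59.1/(2·1.61) = 1.6371 − 0.28632 = 1.3507.
h = 1.3507² = 1.8245 m.

1.82 m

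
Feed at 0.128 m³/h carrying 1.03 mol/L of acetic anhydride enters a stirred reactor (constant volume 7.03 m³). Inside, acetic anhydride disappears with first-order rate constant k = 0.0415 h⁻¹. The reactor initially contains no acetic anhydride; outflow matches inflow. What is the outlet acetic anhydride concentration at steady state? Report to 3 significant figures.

0.314 mol/L

Accumulation = in − out − consumed: V dC/dt = Q C_in − Q C − k V C.
Steady state (dC/dt = 0): C_ss = Q C_in/(Q + kV) = C_in/(1 + kV/Q).
C_ss = 0.128·1.03/(0.128 + 0.0415·7.03) = 0.13184/0.41975 = 0.31410 mol/L.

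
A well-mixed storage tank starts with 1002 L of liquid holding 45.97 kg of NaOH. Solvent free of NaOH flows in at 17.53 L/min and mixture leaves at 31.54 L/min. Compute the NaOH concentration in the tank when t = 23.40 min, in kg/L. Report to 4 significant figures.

Let m(t) be the amount of NaOH. Volume: V(t) = V₀ + (Q_in − Q_out) t = 1002 − 14.0100 t; V(23.40) = 674.166 L.
No NaOH enters, so dm/dt = −Q_out · (m/V).
dm/m = −Q_out dt/(V₀ − 14.0100 t); integrating gives ln(m/m₀) = −(Q_out/(Q_in−Q_out)) ln(V/V₀).
m = m₀ (V₀/V)^(Q_out/(Q_in−Q_out)) = 45.97 × (1002/674.166)^(-2.25125) = 18.8379 kg.
C = m/V = 18.8379/674.166 = 0.0279425 kg/L.

0.02794 kg/L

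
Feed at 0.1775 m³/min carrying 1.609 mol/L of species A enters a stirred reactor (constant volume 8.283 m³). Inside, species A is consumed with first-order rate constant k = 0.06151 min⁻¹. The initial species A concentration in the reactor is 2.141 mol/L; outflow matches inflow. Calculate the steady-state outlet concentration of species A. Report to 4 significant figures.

0.4157 mol/L

V dC/dt = Q(C_in − C) − k V C.
At steady state: 0 = Q C_in − (Q + kV) C_ss, so C_ss = Q C_in/(Q + kV).
C_ss = 0.1775·1.609/(0.1775 + 0.06151·8.283) = 0.285598/0.686987 = 0.415725 mol/L.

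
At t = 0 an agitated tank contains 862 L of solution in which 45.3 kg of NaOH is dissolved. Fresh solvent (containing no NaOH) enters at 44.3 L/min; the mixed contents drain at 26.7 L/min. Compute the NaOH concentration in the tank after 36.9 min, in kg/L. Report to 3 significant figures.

Total volume: dV/dt = Q_in − Q_out = 17.600 L/min, so V(t) = 862 + 17.600 t and V(36.9) = 1511.4 L.
No NaOH enters, so dm/dt = −Q_out · (m/V).
Separate: dm/m = −Q_out dt/V(t) ⇒ ln(m/m₀) = −(Q_out/(Q_in−Q_out)) ln(V/V₀).
m = m₀ (V₀/V)^(Q_out/(Q_in−Q_out)) = 45.3 × (862/1511.4)^(1.5170) = 19.325 kg.
C = m/V = 19.325/1511.4 = 0.012786 kg/L.

0.0128 kg/L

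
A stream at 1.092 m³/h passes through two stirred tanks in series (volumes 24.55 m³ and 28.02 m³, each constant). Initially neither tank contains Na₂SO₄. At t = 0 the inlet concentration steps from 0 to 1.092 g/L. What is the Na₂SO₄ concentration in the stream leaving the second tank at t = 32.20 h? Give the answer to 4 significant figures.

Species balance on tank i: dCᵢ/dt = (Cᵢ₋₁ − Cᵢ)/τᵢ with τᵢ = Vᵢ/Q.
τ₁ = 24.55/1.092 = 22.4817 h; τ₂ = 28.02/1.092 = 25.6593 h.
Tank 1: C₁ = C_in(1 − e^(−t/τ₁)). Tank 2 (τ₁ ≠ τ₂): C₂ = C_in[1 − (τ₁ e^(−t/τ₁) − τ₂ e^(−t/τ₂))/(τ₁ − τ₂)].
At t = 32.20: e^(−t/τ₁) = 0.238765, e^(−t/τ₂) = 0.285103.
C₂ = 1.092·[1 − (22.4817·0.238765 − 25.6593·0.285103)/(-3.17766)] = 1.092·0.387054 = 0.422663 g/L.

0.4227 g/L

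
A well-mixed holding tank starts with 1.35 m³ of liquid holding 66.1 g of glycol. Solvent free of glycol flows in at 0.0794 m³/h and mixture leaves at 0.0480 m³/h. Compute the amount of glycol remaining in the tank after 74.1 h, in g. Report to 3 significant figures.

14.3 g

Let m(t) be the amount of glycol. Volume: V(t) = V₀ + (Q_in − Q_out) t = 1.35 + 0.031400 t; V(74.1) = 3.6767 m³.
Species balance (pure solvent in): dm/dt = −Q_out · m/V(t).
dm/m = −Q_out dt/(V₀ + 0.031400 t); integrating gives ln(m/m₀) = −(Q_out/(Q_in−Q_out)) ln(V/V₀).
m = m₀ (V₀/V)^(Q_out/(Q_in−Q_out)) = 66.1 × (1.35/3.6767)^(1.5287) = 14.290 g.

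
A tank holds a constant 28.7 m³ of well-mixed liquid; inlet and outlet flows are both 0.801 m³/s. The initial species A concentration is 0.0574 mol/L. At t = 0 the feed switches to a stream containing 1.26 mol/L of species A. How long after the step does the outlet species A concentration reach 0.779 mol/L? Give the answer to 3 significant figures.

Species balance: V dC/dt = Q(C_in − C) ⇒ τ = V/Q = 35.830 s.
C(t) = C_in + (C₀ − C_in) e^(−t/τ). Set C = 0.779 and solve for t:
e^(−t/τ) = (C − C_in)/(C₀ − C_in) = (0.779 − 1.26)/(0.0574 − 1.26) = 0.39997
t = −τ ln(…) = 35.830 × 0.91637 = 32.834 s.

32.8 s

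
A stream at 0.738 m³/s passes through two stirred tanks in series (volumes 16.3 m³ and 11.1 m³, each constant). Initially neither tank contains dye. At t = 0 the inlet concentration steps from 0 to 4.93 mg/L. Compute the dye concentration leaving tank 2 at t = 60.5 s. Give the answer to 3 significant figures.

Time constants: τᵢ = Vᵢ/Q for each well-mixed tank.
τ₁ = 16.3/0.738 = 22.087 s; τ₂ = 11.1/0.738 = 15.041 s.
Tank 1: C₁ = C_in(1 − e^(−t/τ₁)). Tank 2 (τ₁ ≠ τ₂): C₂ = C_in[1 − (τ₁ e^(−t/τ₁) − τ₂ e^(−t/τ₂))/(τ₁ − τ₂)].
At t = 60.5: e^(−t/τ₁) = 0.064622, e^(−t/τ₂) = 0.017909.
C₂ = 4.93·[1 − (22.087·0.064622 − 15.041·0.017909)/(7.0461)] = 4.93·0.83566 = 4.1198 mg/L.

4.12 mg/L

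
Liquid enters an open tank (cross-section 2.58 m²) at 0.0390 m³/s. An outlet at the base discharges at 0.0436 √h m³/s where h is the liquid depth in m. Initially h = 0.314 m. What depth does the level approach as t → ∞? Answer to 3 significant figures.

0.800 m

A dh/dt = Q_in − 0.0436 √h. Steady state requires inflow = outflow:
Q_in = 0.0436 √h_ss ⇒ √h_ss = 0.0390/0.0436 = 0.89450.
h_ss = 0.89450² = 0.80012 m. (Since h₀ = 0.314 m < h_ss, the level will rise toward this value.)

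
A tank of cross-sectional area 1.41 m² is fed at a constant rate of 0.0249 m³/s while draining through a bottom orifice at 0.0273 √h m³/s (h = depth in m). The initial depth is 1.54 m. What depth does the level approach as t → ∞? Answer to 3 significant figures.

A dh/dt = Q_in − 0.0273 √h. Steady state requires inflow = outflow:
Q_in = 0.0273 √h_ss ⇒ √h_ss = 0.0249/0.0273 = 0.91209.
h_ss = 0.91209² = 0.83190 m. (Since h₀ = 1.54 m > h_ss, the level will fall toward this value.)

0.832 m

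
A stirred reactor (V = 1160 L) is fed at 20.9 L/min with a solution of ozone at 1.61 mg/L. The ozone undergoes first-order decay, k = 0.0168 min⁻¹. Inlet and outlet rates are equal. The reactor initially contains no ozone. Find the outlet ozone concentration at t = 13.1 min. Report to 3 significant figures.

V dC/dt = Q(C_in − C) − k V C.
This is linear with rate a = Q/V + k = 0.034817 min⁻¹.
C_ss = Q C_in/(Q + kV) = 0.83314 mg/L; C(t) = C_ss + (C₀ − C_ss) e^(−a t).
C(13.1) = 0.83314 + (-0.83314)·e^(−0.034817·13.1) = 0.83314 + (-0.83314)·0.63375 = 0.30514 mg/L.

0.305 mg/L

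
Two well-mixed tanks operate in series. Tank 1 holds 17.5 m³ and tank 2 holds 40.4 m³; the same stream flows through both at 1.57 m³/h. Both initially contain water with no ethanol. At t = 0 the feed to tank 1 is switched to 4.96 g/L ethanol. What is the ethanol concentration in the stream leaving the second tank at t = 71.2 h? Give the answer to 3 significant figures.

4.42 g/L

Species balance on tank i: dCᵢ/dt = (Cᵢ₋₁ − Cᵢ)/τᵢ with τᵢ = Vᵢ/Q.
τ₁ = 17.5/1.57 = 11.146 h; τ₂ = 40.4/1.57 = 25.732 h.
Tank 1: C₁ = C_in(1 − e^(−t/τ₁)). Tank 2 (τ₁ ≠ τ₂): C₂ = C_in[1 − (τ₁ e^(−t/τ₁) − τ₂ e^(−t/τ₂))/(τ₁ − τ₂)].
At t = 71.2: e^(−t/τ₁) = 0.0016822, e^(−t/τ₂) = 0.062855.
C₂ = 4.96·[1 − (11.146·0.0016822 − 25.732·0.062855)/(-14.586)] = 4.96·0.89040 = 4.4164 g/L.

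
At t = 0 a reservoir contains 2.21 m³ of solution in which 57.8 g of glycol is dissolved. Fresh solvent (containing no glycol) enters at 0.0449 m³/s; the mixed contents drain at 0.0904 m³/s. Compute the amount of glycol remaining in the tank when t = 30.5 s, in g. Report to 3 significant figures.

Total volume: dV/dt = Q_in − Q_out = -0.045500 m³/s, so V(t) = 2.21 − 0.045500 t and V(30.5) = 0.82225 m³.
Species balance (pure solvent in): dm/dt = −Q_out · m/V(t).
Separate: dm/m = −Q_out dt/V(t) ⇒ ln(m/m₀) = −(Q_out/(Q_in−Q_out)) ln(V/V₀).
m = m₀ (V₀/V)^(Q_out/(Q_in−Q_out)) = 57.8 × (2.21/0.82225)^(-1.9868) = 8.1061 g.

8.11 g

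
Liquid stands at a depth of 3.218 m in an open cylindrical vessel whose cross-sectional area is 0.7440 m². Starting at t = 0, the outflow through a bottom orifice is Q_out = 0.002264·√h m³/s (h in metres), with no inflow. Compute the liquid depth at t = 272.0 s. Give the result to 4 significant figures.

A dh/dt = −Q_out = −0.002264 √h.
This is separable: 2 d(√h)/dt = −0.002264/A, so √h = √h₀ − (0.002264/(2A)) t.
√h = √3.218 − 0.002264·272.0/(2·0.7440) = 1.79388 − 0.413849 = 1.38003.
h = 1.38003² = 1.90448 m.

1.904 m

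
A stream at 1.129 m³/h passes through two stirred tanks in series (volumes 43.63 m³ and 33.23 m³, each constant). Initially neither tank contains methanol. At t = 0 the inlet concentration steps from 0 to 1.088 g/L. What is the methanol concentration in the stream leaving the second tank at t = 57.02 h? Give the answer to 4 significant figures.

Each tank obeys Vᵢ dCᵢ/dt = Q(Cᵢ₋₁ − Cᵢ), so τᵢ = Vᵢ/Q.
τ₁ = 43.63/1.129 = 38.6448 h; τ₂ = 33.23/1.129 = 29.4331 h.
Solving the cascade with C₁(0)=C₂(0)=0 gives C₂(t) = C_in[1 − (τ₁ e^(−t/τ₁) − τ₂ e^(−t/τ₂))/(τ₁ − τ₂)].
At t = 57.02: e^(−t/τ₁) = 0.228667, e^(−t/τ₂) = 0.144096.
C₂ = 1.088·[1 − (38.6448·0.228667 − 29.4331·0.144096)/(9.21169)] = 1.088·0.501114 = 0.545212 g/L.

0.5452 g/L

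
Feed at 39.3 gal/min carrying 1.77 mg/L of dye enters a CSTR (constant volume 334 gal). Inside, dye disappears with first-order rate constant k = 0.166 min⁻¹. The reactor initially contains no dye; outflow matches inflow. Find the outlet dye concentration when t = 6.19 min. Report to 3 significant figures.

Accumulation = in − out − consumed: V dC/dt = Q C_in − Q C − k V C.
This is linear with rate a = Q/V + k = 0.28366 min⁻¹.
C_ss = Q C_in/(Q + kV) = 0.73420 mg/L; C(t) = C_ss + (C₀ − C_ss) e^(−a t).
C(6.19) = 0.73420 + (-0.73420)·e^(−0.28366·6.19) = 0.73420 + (-0.73420)·0.17275 = 0.60736 mg/L.

0.607 mg/L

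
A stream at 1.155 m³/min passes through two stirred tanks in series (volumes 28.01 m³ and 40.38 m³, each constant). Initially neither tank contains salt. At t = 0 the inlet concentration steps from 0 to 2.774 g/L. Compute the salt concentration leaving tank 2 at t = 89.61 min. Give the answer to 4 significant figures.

Time constants: τᵢ = Vᵢ/Q for each well-mixed tank.
τ₁ = 28.01/1.155 = 24.2511 min; τ₂ = 40.38/1.155 = 34.9610 min.
Tank 1: C₁ = C_in(1 − e^(−t/τ₁)). Tank 2 (τ₁ ≠ τ₂): C₂ = C_in[1 − (τ₁ e^(−t/τ₁) − τ₂ e^(−t/τ₂))/(τ₁ − τ₂)].
At t = 89.61: e^(−t/τ₁) = 0.0248451, e^(−t/τ₂) = 0.0770625.
C₂ = 2.774·[1 − (24.2511·0.0248451 − 34.9610·0.0770625)/(-10.7100)] = 2.774·0.804699 = 2.23224 g/L.

2.232 g/L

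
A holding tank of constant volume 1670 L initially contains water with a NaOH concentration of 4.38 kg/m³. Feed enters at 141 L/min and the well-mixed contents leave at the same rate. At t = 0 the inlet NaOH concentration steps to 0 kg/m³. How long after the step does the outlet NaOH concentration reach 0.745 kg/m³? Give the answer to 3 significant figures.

21.0 min

Species balance: V dC/dt = Q(C_in − C) ⇒ τ = V/Q = 11.844 min.
C(t) = C_in + (C₀ − C_in) e^(−t/τ). Set C = 0.745 and solve for t:
e^(−t/τ) = (C − C_in)/(C₀ − C_in) = (0.745 − 0)/(4.38 − 0) = 0.17009
t = −τ ln(…) = 11.844 × 1.7714 = 20.981 min.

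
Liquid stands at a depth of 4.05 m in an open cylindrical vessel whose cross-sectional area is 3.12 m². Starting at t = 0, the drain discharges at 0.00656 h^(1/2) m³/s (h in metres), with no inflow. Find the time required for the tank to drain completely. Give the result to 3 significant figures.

With no inflow, A dh/dt = −0.00656 √h.
This is separable: 2 d(√h)/dt = −0.00656/A, so √h = √h₀ − (0.00656/(2A)) t.
Tank is empty when √h = 0: t_empty = 2A√h₀/0.00656.
t_empty = 2·3.12·√4.05/0.00656 = 6.2400·2.0125/0.00656 = 1914.3 s.

1910 s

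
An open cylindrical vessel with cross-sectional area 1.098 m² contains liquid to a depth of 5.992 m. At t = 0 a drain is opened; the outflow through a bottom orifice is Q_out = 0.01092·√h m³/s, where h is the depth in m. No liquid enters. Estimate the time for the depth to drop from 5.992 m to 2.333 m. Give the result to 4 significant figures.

Accumulation of liquid (constant cross-section A): A dh/dt = −0.01092 √h.
∫ h^(−1/2) dh = −(0.01092/A) ∫ dt, giving 2√h = 2√h₀ − (0.01092/A) t.
t = 2A(√h₀ − √h)/0.01092 = 2·1.098·(√5.992 − √2.333)/0.01092
  = 2.19600 × (2.44786 − 1.52742) / 0.01092 = 185.099 s.

185.1 s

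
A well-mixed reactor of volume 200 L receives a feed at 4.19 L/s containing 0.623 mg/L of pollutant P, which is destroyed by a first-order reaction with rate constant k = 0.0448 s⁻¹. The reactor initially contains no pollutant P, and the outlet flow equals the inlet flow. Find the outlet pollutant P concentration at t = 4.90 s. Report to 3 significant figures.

0.0547 mg/L

Accumulation = in − out − consumed: V dC/dt = Q C_in − Q C − k V C.
dC/dt = (Q/V) C_in − (Q/V + k) C; effective rate a = Q/V + k = 0.020950 + 0.0448 = 0.065750 s⁻¹.
C_ss = Q C_in/(Q + kV) = 0.19851 mg/L; C(t) = C_ss + (C₀ − C_ss) e^(−a t).
C(4.90) = 0.19851 + (-0.19851)·e^(−0.065750·4.90) = 0.19851 + (-0.19851)·0.72457 = 0.054675 mg/L.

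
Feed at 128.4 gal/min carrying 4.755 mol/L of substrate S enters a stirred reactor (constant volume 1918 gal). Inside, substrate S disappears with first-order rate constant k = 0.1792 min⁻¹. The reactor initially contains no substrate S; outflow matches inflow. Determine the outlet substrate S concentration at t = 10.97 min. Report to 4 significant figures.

V dC/dt = Q(C_in − C) − k V C.
dC/dt = (Q/V) C_in − (Q/V + k) C; effective rate a = Q/V + k = 0.0669447 + 0.1792 = 0.246145 min⁻¹.
C_ss = Q C_in/(Q + kV) = 1.29323 mol/L; C(t) = C_ss + (C₀ − C_ss) e^(−a t).
C(10.97) = 1.29323 + (-1.29323)·e^(−0.246145·10.97) = 1.29323 + (-1.29323)·0.0671916 = 1.20634 mol/L.

1.206 mol/L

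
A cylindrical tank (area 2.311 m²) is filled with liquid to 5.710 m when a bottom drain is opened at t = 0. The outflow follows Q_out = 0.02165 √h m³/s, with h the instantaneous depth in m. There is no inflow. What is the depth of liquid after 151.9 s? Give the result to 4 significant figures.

Unsteady balance on liquid volume: A dh/dt = −0.02165 √h.
This is separable: 2 d(√h)/dt = −0.02165/A, so √h = √h₀ − (0.02165/(2A)) t.
√h = √5.710 − 0.02165·151.9/(2·2.311) = 2.38956 − 0.711518 = 1.67804.
h = 1.67804² = 2.81583 m.

2.816 m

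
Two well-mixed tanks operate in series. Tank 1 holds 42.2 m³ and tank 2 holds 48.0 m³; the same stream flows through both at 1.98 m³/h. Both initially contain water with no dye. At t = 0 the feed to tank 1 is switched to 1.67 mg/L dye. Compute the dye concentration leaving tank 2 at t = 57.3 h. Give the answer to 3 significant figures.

Each tank obeys Vᵢ dCᵢ/dt = Q(Cᵢ₋₁ − Cᵢ), so τᵢ = Vᵢ/Q.
τ₁ = 42.2/1.98 = 21.313 h; τ₂ = 48.0/1.98 = 24.242 h.
Solving the cascade with C₁(0)=C₂(0)=0 gives C₂(t) = C_in[1 − (τ₁ e^(−t/τ₁) − τ₂ e^(−t/τ₂))/(τ₁ − τ₂)].
At t = 57.3: e^(−t/τ₁) = 0.067984, e^(−t/τ₂) = 0.094079.
C₂ = 1.67·[1 − (21.313·0.067984 − 24.242·0.094079)/(-2.9293)] = 1.67·0.71606 = 1.1958 mg/L.

1.20 mg/L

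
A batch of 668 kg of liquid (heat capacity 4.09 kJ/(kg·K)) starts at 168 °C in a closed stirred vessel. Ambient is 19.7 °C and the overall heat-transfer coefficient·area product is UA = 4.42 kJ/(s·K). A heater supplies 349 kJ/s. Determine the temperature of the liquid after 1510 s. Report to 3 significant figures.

M c_p dT/dt = −UA(T − T_amb) + Q̇.
dT/dt = (T_ss − T)/τ with T_ss = T_amb + Q̇/UA = 19.7 + 349/4.42 = 98.659 °C, τ = M c_p/UA = 668·4.09/4.42 = 618.13 s.
This is linear first-order; T(t) = T_ss + (T₀ − T_ss) e^(−t/τ).
T(1510) = 98.659 + (69.341)·0.086912 = 104.69 °C.

105 °C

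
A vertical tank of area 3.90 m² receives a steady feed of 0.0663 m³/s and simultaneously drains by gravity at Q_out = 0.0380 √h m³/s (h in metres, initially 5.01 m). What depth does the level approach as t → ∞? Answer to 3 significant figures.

Level balance: A dh/dt = 0.0663 − 0.0380 √h. Setting dh/dt = 0:
Q_in = 0.0380 √h_ss ⇒ √h_ss = 0.0663/0.0380 = 1.7447.
h_ss = 1.7447² = 3.0441 m. (Since h₀ = 5.01 m > h_ss, the level will fall toward this value.)

3.04 m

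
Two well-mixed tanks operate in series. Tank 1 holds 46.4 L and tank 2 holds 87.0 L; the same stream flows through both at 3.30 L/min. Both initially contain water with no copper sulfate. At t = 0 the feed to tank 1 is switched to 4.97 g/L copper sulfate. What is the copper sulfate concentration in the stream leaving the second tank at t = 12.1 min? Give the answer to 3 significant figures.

Species balance on tank i: dCᵢ/dt = (Cᵢ₋₁ − Cᵢ)/τᵢ with τᵢ = Vᵢ/Q.
τ₁ = 46.4/3.30 = 14.061 min; τ₂ = 87.0/3.30 = 26.364 min.
Solving the cascade with C₁(0)=C₂(0)=0 gives C₂(t) = C_in[1 − (τ₁ e^(−t/τ₁) − τ₂ e^(−t/τ₂))/(τ₁ − τ₂)].
At t = 12.1: e^(−t/τ₁) = 0.42293, e^(−t/τ₂) = 0.63194.
C₂ = 4.97·[1 − (14.061·0.42293 − 26.364·0.63194)/(-12.303)] = 4.97·0.12919 = 0.64208 g/L.

0.642 g/L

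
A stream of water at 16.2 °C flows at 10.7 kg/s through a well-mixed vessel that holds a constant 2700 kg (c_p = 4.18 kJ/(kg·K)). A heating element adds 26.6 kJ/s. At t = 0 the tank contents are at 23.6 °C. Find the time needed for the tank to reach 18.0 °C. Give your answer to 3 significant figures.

Unsteady energy balance on the tank contents: M c_p dT/dt = ṁ c_p (T_in − T) + 26.6.
τ = M/ṁ = 252.34 s; T_ss = T_in + Q̇/(ṁ c_p) = 16.795 °C.
T(t) = T_ss + (T₀ − T_ss) e^(−t/τ). Set T = 18.0:
e^(−t/τ) = (18.0 − 16.795)/(23.6 − 16.795) = 0.17711
t = −252.34 · ln(0.17711) = 436.79 s.

437 s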